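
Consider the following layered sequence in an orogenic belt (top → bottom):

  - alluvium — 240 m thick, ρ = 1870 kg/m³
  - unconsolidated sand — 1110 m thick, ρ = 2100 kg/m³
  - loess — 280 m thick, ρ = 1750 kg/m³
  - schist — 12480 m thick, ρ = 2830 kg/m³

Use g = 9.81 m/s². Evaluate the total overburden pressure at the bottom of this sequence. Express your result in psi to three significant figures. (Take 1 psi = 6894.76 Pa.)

54900 psi

alluvium: 1870 kg/m³ × 9.81 m/s² × 240 m = 4.403×10^6 Pa = 638.6 psi
unconsolidated sand: 2100 kg/m³ × 9.81 m/s² × 1110 m = 2.287×10^7 Pa = 3317 psi
loess: 1750 kg/m³ × 9.81 m/s² × 280 m = 4.807×10^6 Pa = 697.2 psi
schist: 2830 kg/m³ × 9.81 m/s² × 12480 m = 3.465×10^8 Pa = 50252 psi
Total = 638.6 + 3317 + 697.2 + 50252 = 54904 psi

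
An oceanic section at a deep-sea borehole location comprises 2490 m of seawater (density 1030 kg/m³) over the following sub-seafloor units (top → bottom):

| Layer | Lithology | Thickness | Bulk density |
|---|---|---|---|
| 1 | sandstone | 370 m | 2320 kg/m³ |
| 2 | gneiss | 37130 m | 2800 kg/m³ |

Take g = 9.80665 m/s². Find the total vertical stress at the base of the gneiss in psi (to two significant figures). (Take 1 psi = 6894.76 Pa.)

seawater: 1030 kg/m³ × 9.80665 m/s² × 2490 m = 2.515×10^7 Pa = 3648 psi
sandstone: 2320 kg/m³ × 9.80665 m/s² × 370 m = 8.418×10^6 Pa = 1221 psi
gneiss: 2800 kg/m³ × 9.80665 m/s² × 37130 m = 1.020×10^9 Pa = 1.479×10^5 psi
Total = 3648 + 1221 + 1.479×10^5 = 1.5274×10^5 psi

150000 psi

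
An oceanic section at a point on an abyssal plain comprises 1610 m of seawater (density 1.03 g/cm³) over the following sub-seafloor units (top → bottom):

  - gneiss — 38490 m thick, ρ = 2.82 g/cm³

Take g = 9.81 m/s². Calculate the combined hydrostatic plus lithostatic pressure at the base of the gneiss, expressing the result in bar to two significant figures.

seawater: 1030 kg/m³ × 9.81 m/s² × 1610 m = 1.627×10^7 Pa = 162.7 bar
gneiss: 2820 kg/m³ × 9.81 m/s² × 38490 m = 1.065×10^9 Pa = 10648 bar
Total = 162.7 + 10648 = 10811 bar

11000 bar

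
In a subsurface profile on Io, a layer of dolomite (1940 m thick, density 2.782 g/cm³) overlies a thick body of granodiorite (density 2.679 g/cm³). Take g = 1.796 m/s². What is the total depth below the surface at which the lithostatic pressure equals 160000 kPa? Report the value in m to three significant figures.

33200 m

Pressure at base of upper layers: 2782×1.796×1940 = 9.693×10^6 Pa = 9693 kPa
Remaining pressure to be supplied by granodiorite: 1.600×10^8 − 9.693×10^6 = 1.503×10^8 Pa
Additional depth in granodiorite = 1.503×10^8 Pa / (2679 kg/m³ × 1.796 m/s²) = 31239 m
Total depth = 1940 m + 31239 m = 33179 m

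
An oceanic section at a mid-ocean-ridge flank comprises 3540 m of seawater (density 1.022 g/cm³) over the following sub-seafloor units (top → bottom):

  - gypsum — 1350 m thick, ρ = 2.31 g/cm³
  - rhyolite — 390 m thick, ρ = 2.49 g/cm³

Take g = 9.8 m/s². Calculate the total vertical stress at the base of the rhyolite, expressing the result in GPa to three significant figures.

0.0755 GPa

seawater: 1022 kg/m³ × 9.8 m/s² × 3540 m = 3.546×10^7 Pa = 0.03546 GPa
gypsum: 2310 kg/m³ × 9.8 m/s² × 1350 m = 3.056×10^7 Pa = 0.03056 GPa
rhyolite: 2490 kg/m³ × 9.8 m/s² × 390 m = 9.517×10^6 Pa = 9.517×10^-3 GPa
Total = 0.03546 + 0.03056 + 9.517×10^-3 = 0.075533 GPa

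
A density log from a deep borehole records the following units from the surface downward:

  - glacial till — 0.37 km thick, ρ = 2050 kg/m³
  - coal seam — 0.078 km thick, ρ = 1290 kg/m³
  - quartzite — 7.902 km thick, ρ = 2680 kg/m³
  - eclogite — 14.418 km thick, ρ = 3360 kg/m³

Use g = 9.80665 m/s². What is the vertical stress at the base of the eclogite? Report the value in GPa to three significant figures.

0.691 GPa

glacial till: 2050 kg/m³ × 9.80665 m/s² × 370 m = 7.438×10^6 Pa = 7.438×10^-3 GPa
coal seam: 1290 kg/m³ × 9.80665 m/s² × 78 m = 9.867×10^5 Pa = 9.867×10^-4 GPa
quartzite: 2680 kg/m³ × 9.80665 m/s² × 7902 m = 2.077×10^8 Pa = 0.2077 GPa
eclogite: 3360 kg/m³ × 9.80665 m/s² × 14418 m = 4.751×10^8 Pa = 0.4751 GPa
Total = 7.438×10^-3 + 9.867×10^-4 + 0.2077 + 0.4751 = 0.69118 GPa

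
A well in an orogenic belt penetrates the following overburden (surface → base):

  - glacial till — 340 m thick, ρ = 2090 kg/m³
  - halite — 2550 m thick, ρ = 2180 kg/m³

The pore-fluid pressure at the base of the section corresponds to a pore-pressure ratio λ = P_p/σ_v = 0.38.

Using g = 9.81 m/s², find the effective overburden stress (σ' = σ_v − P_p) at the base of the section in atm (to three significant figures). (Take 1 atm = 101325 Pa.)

376 atm

Overburden (lithostatic) stress σ_v:
glacial till: 2090 kg/m³ × 9.81 m/s² × 340 m = 6.971×10^6 Pa = 6.971 MPa
halite: 2180 kg/m³ × 9.81 m/s² × 2550 m = 5.453×10^7 Pa = 54.53 MPa
Total = 6.971 + 54.53 = 61.505 MPa
Pore pressure P_p = λ·σ_v = 0.38 × 61.50 MPa = 23.37 MPa
Effective stress σ' = σ_v − P_p = 61.50 − 23.37 = 38.133 MPa = 376.34 atm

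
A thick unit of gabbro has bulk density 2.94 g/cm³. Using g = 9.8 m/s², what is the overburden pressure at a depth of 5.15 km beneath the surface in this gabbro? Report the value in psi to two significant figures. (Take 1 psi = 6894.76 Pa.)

gabbro: 2940 kg/m³ × 9.8 m/s² × 5150 m = 1.484×10^8 Pa = 21521 psi

22000 psi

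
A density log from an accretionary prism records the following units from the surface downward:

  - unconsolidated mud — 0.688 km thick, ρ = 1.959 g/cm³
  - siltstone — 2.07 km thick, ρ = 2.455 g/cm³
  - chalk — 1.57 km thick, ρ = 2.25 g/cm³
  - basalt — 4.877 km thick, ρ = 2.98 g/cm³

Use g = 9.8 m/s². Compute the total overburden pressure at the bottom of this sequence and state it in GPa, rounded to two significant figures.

0.24 GPa

unconsolidated mud: 1959 kg/m³ × 9.8 m/s² × 688 m = 1.321×10^7 Pa = 0.01321 GPa
siltstone: 2455 kg/m³ × 9.8 m/s² × 2070 m = 4.980×10^7 Pa = 0.04980 GPa
chalk: 2250 kg/m³ × 9.8 m/s² × 1570 m = 3.462×10^7 Pa = 0.03462 GPa
basalt: 2980 kg/m³ × 9.8 m/s² × 4877 m = 1.424×10^8 Pa = 0.1424 GPa
Total = 0.01321 + 0.04980 + 0.03462 + 0.1424 = 0.24006 GPa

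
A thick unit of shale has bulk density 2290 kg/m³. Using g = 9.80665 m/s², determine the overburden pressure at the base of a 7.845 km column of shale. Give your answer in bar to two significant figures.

shale: 2290 kg/m³ × 9.80665 m/s² × 7845 m = 1.762×10^8 Pa = 1762 bar

1800 bar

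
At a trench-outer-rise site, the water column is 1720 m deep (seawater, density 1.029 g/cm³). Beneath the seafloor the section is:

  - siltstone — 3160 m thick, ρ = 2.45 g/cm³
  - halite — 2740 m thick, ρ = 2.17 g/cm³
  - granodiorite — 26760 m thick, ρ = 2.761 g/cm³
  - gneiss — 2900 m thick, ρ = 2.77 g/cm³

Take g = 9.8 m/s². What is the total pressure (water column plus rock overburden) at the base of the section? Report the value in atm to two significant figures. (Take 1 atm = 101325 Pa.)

9400 atm

seawater: 1029 kg/m³ × 9.8 m/s² × 1720 m = 1.734×10^7 Pa = 171.2 atm
siltstone: 2450 kg/m³ × 9.8 m/s² × 3160 m = 7.587×10^7 Pa = 748.8 atm
halite: 2170 kg/m³ × 9.8 m/s² × 2740 m = 5.827×10^7 Pa = 575.1 atm
granodiorite: 2761 kg/m³ × 9.8 m/s² × 26760 m = 7.241×10^8 Pa = 7146 atm
gneiss: 2770 kg/m³ × 9.8 m/s² × 2900 m = 7.872×10^7 Pa = 776.9 atm
Total = 171.2 + 748.8 + 575.1 + 7146 + 776.9 = 9418.0 atm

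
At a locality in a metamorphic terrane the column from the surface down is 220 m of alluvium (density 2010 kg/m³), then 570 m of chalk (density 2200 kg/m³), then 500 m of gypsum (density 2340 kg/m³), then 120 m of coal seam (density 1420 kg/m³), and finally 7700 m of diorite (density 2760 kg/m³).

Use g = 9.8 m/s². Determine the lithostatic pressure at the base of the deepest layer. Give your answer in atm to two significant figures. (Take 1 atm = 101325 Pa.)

2300 atm

alluvium: 2010 kg/m³ × 9.8 m/s² × 220 m = 4.334×10^6 Pa = 42.77 atm
chalk: 2200 kg/m³ × 9.8 m/s² × 570 m = 1.229×10^7 Pa = 121.3 atm
gypsum: 2340 kg/m³ × 9.8 m/s² × 500 m = 1.147×10^7 Pa = 113.2 atm
coal seam: 1420 kg/m³ × 9.8 m/s² × 120 m = 1.670×10^6 Pa = 16.48 atm
diorite: 2760 kg/m³ × 9.8 m/s² × 7700 m = 2.083×10^8 Pa = 2055 atm
Total = 42.77 + 121.3 + 113.2 + 16.48 + 2055 = 2349.2 atm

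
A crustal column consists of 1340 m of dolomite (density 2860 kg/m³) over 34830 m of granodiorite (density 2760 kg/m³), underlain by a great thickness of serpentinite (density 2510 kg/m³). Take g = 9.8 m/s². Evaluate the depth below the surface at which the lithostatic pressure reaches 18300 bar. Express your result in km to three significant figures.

70.7 km

Pressure at base of upper layers: 2860×9.8×1340 + 2760×9.8×34830 = 9.796×10^8 Pa = 9796 bar
Remaining pressure to be supplied by serpentinite: 1.830×10^9 − 9.796×10^8 = 8.504×10^8 Pa
Additional depth in serpentinite = 8.504×10^8 Pa / (2510 kg/m³ × 9.8 m/s²) = 34570 m
Total depth = 36170 m + 34570 m = 70740 m
= 70.740 km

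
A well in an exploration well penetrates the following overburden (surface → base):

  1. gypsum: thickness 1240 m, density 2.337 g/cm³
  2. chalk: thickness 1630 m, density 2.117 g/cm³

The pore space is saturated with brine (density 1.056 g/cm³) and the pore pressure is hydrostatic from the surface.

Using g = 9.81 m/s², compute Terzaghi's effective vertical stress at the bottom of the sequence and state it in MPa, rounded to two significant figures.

33 MPa

Overburden (lithostatic) stress σ_v:
gypsum: 2337 kg/m³ × 9.81 m/s² × 1240 m = 2.843×10^7 Pa = 28.43 MPa
chalk: 2117 kg/m³ × 9.81 m/s² × 1630 m = 3.385×10^7 Pa = 33.85 MPa
Total = 28.43 + 33.85 = 62.280 MPa
Pore pressure P_p = 1056 kg/m³ × 9.81 m/s² × 2870 m = 2.973×10^7 Pa = 29.73 MPa
Effective stress σ' = σ_v − P_p = 62.28 − 29.73 = 32.548 MPa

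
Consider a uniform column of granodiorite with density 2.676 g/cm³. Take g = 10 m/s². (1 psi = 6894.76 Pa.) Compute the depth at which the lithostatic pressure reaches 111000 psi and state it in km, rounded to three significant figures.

h = P/(ρg) = 111000 psi / (2676 kg/m³ × 10 m/s²) = 7.653×10^8 Pa / 26760 Pa/m = 28599 m
= 28.599 km

28.6 km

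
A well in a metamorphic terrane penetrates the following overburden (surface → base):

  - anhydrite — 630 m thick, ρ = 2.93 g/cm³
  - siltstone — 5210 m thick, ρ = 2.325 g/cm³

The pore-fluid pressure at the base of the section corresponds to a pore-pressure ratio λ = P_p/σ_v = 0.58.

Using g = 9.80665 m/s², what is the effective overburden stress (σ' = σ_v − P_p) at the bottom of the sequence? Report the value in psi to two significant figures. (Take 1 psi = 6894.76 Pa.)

8300 psi

Overburden (lithostatic) stress σ_v:
anhydrite: 2930 kg/m³ × 9.80665 m/s² × 630 m = 1.810×10^7 Pa = 18.10 MPa
siltstone: 2325 kg/m³ × 9.80665 m/s² × 5210 m = 1.188×10^8 Pa = 118.8 MPa
Total = 18.10 + 118.8 = 136.89 MPa
Pore pressure P_p = λ·σ_v = 0.58 × 136.9 MPa = 79.40 MPa
Effective stress σ' = σ_v − P_p = 136.9 − 79.40 = 57.495 MPa = 8338.9 psi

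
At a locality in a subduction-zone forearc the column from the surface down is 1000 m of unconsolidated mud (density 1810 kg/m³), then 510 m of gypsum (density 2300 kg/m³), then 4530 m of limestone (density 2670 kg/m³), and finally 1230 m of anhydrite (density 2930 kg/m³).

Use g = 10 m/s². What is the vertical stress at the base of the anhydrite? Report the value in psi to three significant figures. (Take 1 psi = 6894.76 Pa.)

27100 psi

unconsolidated mud: 1810 kg/m³ × 10 m/s² × 1000 m = 1.810×10^7 Pa = 2625 psi
gypsum: 2300 kg/m³ × 10 m/s² × 510 m = 1.173×10^7 Pa = 1701 psi
limestone: 2670 kg/m³ × 10 m/s² × 4530 m = 1.210×10^8 Pa = 17542 psi
anhydrite: 2930 kg/m³ × 10 m/s² × 1230 m = 3.604×10^7 Pa = 5227 psi
Total = 2625 + 1701 + 17542 + 5227 = 27096 psi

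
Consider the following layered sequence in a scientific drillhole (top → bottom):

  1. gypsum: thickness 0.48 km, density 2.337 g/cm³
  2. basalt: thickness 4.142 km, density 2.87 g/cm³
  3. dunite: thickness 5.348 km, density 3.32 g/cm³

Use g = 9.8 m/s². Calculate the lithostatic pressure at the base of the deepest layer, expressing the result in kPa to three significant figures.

301000 kPa

gypsum: 2337 kg/m³ × 9.8 m/s² × 480 m = 1.099×10^7 Pa = 10993 kPa
basalt: 2870 kg/m³ × 9.8 m/s² × 4142 m = 1.165×10^8 Pa = 1.165×10^5 kPa
dunite: 3320 kg/m³ × 9.8 m/s² × 5348 m = 1.740×10^8 Pa = 1.740×10^5 kPa
Total = 10993 + 1.165×10^5 + 1.740×10^5 = 3.0149×10^5 kPa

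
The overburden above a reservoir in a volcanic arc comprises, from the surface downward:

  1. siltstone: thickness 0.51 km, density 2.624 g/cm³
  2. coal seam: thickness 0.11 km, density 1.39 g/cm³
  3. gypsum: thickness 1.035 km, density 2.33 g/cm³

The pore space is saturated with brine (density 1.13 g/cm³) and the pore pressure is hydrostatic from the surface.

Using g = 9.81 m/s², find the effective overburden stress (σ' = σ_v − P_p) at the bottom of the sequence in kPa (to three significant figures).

Overburden (lithostatic) stress σ_v:
siltstone: 2624 kg/m³ × 9.81 m/s² × 510 m = 1.313×10^7 Pa = 13.13 MPa
coal seam: 1390 kg/m³ × 9.81 m/s² × 110 m = 1.500×10^6 Pa = 1.500 MPa
gypsum: 2330 kg/m³ × 9.81 m/s² × 1035 m = 2.366×10^7 Pa = 23.66 MPa
Total = 13.13 + 1.500 + 23.66 = 38.285 MPa
Pore pressure P_p = 1130 kg/m³ × 9.81 m/s² × 1655 m = 1.835×10^7 Pa = 18.35 MPa
Effective stress σ' = σ_v − P_p = 38.29 − 18.35 = 19.939 MPa = 19939 kPa

19900 kPa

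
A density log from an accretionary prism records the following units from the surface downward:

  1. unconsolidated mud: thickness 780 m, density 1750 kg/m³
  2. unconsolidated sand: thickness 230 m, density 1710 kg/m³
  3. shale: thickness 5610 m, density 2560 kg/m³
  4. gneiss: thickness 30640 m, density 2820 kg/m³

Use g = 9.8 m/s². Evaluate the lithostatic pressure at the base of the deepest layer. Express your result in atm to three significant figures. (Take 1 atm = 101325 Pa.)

unconsolidated mud: 1750 kg/m³ × 9.8 m/s² × 780 m = 1.338×10^7 Pa = 132.0 atm
unconsolidated sand: 1710 kg/m³ × 9.8 m/s² × 230 m = 3.854×10^6 Pa = 38.04 atm
shale: 2560 kg/m³ × 9.8 m/s² × 5610 m = 1.407×10^8 Pa = 1389 atm
gneiss: 2820 kg/m³ × 9.8 m/s² × 30640 m = 8.468×10^8 Pa = 8357 atm
Total = 132.0 + 38.04 + 1389 + 8357 = 9916.0 atm

9920 atm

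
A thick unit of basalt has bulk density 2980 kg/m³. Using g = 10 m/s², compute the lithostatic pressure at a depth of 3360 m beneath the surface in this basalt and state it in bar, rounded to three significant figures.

basalt: 2980 kg/m³ × 10 m/s² × 3360 m = 1.001×10^8 Pa = 1001 bar

1000 bar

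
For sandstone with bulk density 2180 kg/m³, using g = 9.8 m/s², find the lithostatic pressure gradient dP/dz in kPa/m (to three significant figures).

21.4 kPa/m

dP/dz = ρg = 2180 kg/m³ × 9.8 m/s² = 21364 Pa/m
= 21364 Pa/m × (1 kPa/m / 1000.0 Pa/m) = 21.364 kPa/m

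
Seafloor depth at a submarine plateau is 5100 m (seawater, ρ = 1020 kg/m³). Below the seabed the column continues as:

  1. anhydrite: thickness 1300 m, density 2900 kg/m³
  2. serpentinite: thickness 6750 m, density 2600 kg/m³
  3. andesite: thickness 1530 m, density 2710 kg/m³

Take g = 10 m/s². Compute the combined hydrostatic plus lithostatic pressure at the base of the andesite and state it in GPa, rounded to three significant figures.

seawater: 1020 kg/m³ × 10 m/s² × 5100 m = 5.202×10^7 Pa = 0.05202 GPa
anhydrite: 2900 kg/m³ × 10 m/s² × 1300 m = 3.770×10^7 Pa = 0.03770 GPa
serpentinite: 2600 kg/m³ × 10 m/s² × 6750 m = 1.755×10^8 Pa = 0.1755 GPa
andesite: 2710 kg/m³ × 10 m/s² × 1530 m = 4.146×10^7 Pa = 0.04146 GPa
Total = 0.05202 + 0.03770 + 0.1755 + 0.04146 = 0.30668 GPa

0.307 GPa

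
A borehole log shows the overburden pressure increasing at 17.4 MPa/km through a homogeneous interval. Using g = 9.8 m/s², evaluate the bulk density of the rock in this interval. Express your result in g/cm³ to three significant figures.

1.78 g/cm³

ρ = (dP/dz)/g = 17.4 MPa/km / 9.8 m/s² = 17400 Pa/m / 9.8 m/s² = 1775.5 kg/m³
= 1.776 g/cm³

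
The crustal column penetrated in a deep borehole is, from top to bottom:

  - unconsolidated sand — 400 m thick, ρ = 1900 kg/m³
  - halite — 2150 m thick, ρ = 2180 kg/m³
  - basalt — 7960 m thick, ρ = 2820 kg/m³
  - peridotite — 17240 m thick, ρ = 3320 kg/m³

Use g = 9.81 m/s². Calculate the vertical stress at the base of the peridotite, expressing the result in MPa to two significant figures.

unconsolidated sand: 1900 kg/m³ × 9.81 m/s² × 400 m = 7.456×10^6 Pa = 7.456 MPa
halite: 2180 kg/m³ × 9.81 m/s² × 2150 m = 4.598×10^7 Pa = 45.98 MPa
basalt: 2820 kg/m³ × 9.81 m/s² × 7960 m = 2.202×10^8 Pa = 220.2 MPa
peridotite: 3320 kg/m³ × 9.81 m/s² × 17240 m = 5.615×10^8 Pa = 561.5 MPa
Total = 7.456 + 45.98 + 220.2 + 561.5 = 835.14 MPa

840 MPa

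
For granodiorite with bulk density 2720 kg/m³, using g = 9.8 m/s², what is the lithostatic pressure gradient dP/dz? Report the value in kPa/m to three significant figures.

26.7 kPa/m

dP/dz = ρg = 2720 kg/m³ × 9.8 m/s² = 26656 Pa/m
= 26656 Pa/m × (1 kPa/m / 1000.0 Pa/m) = 26.656 kPa/m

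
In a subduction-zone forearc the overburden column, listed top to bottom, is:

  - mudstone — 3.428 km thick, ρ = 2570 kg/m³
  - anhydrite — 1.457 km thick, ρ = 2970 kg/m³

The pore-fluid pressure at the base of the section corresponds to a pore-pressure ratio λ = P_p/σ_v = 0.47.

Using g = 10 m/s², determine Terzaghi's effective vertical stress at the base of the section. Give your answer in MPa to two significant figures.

70 MPa

Overburden (lithostatic) stress σ_v:
mudstone: 2570 kg/m³ × 10 m/s² × 3428 m = 8.810×10^7 Pa = 88.10 MPa
anhydrite: 2970 kg/m³ × 10 m/s² × 1457 m = 4.327×10^7 Pa = 43.27 MPa
Total = 88.10 + 43.27 = 131.37 MPa
Pore pressure P_p = λ·σ_v = 0.47 × 131.4 MPa = 61.75 MPa
Effective stress σ' = σ_v − P_p = 131.4 − 61.75 = 69.627 MPa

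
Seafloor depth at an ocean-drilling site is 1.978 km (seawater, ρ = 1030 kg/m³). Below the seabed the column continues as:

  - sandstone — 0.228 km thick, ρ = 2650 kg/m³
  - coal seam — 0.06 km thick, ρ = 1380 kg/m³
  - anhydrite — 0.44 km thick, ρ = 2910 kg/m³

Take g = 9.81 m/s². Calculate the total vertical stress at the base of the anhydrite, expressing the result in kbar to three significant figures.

0.393 kbar

seawater: 1030 kg/m³ × 9.81 m/s² × 1978 m = 1.999×10^7 Pa = 0.1999 kbar
sandstone: 2650 kg/m³ × 9.81 m/s² × 228 m = 5.927×10^6 Pa = 0.05927 kbar
coal seam: 1380 kg/m³ × 9.81 m/s² × 60 m = 8.123×10^5 Pa = 8.123×10^-3 kbar
anhydrite: 2910 kg/m³ × 9.81 m/s² × 440 m = 1.256×10^7 Pa = 0.1256 kbar
Total = 0.1999 + 0.05927 + 8.123×10^-3 + 0.1256 = 0.39286 kbar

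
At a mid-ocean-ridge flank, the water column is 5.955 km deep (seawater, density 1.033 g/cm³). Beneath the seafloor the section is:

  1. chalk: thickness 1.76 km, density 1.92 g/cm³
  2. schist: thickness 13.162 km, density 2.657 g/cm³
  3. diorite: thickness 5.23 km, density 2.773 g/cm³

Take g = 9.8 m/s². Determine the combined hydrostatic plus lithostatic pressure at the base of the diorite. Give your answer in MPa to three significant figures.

seawater: 1033 kg/m³ × 9.8 m/s² × 5955 m = 6.028×10^7 Pa = 60.28 MPa
chalk: 1920 kg/m³ × 9.8 m/s² × 1760 m = 3.312×10^7 Pa = 33.12 MPa
schist: 2657 kg/m³ × 9.8 m/s² × 13162 m = 3.427×10^8 Pa = 342.7 MPa
diorite: 2773 kg/m³ × 9.8 m/s² × 5230 m = 1.421×10^8 Pa = 142.1 MPa
Total = 60.28 + 33.12 + 342.7 + 142.1 = 578.25 MPa

578 MPa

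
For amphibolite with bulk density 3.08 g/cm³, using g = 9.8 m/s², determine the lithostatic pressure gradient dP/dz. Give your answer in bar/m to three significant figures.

dP/dz = ρg = 3080 kg/m³ × 9.8 m/s² = 30184 Pa/m
= 30184 Pa/m × (1 bar/m / 1.0000×10^5 Pa/m) = 0.30184 bar/m

0.302 bar/m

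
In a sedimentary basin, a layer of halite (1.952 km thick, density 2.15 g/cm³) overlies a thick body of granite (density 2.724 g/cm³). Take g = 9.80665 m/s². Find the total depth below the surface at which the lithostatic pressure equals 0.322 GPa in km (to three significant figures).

12.5 km

Pressure at base of upper layers: 2150×9.80665×1952 = 4.116×10^7 Pa = 0.04116 GPa
Remaining pressure to be supplied by granite: 3.220×10^8 − 4.116×10^7 = 2.808×10^8 Pa
Additional depth in granite = 2.808×10^8 Pa / (2724 kg/m³ × 9.80665 m/s²) = 10513 m
Total depth = 1952 m + 10513 m = 12465 m
= 12.465 km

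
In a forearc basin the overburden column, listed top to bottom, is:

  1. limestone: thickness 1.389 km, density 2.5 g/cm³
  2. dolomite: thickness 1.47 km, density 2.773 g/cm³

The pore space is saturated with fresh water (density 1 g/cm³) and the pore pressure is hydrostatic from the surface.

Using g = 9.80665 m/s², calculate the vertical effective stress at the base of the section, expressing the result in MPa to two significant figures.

Overburden (lithostatic) stress σ_v:
limestone: 2500 kg/m³ × 9.80665 m/s² × 1389 m = 3.405×10^7 Pa = 34.05 MPa
dolomite: 2773 kg/m³ × 9.80665 m/s² × 1470 m = 3.997×10^7 Pa = 39.97 MPa
Total = 34.05 + 39.97 = 74.029 MPa
Pore pressure P_p = 1000 kg/m³ × 9.80665 m/s² × 2859 m = 2.804×10^7 Pa = 28.04 MPa
Effective stress σ' = σ_v − P_p = 74.03 − 28.04 = 45.991 MPa

46 MPa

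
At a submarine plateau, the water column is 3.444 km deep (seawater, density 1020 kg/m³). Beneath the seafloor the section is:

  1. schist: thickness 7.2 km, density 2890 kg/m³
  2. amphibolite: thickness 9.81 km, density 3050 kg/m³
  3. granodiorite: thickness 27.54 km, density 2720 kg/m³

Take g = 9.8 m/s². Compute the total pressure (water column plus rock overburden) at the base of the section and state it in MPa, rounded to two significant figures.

seawater: 1020 kg/m³ × 9.8 m/s² × 3444 m = 3.443×10^7 Pa = 34.43 MPa
schist: 2890 kg/m³ × 9.8 m/s² × 7200 m = 2.039×10^8 Pa = 203.9 MPa
amphibolite: 3050 kg/m³ × 9.8 m/s² × 9810 m = 2.932×10^8 Pa = 293.2 MPa
granodiorite: 2720 kg/m³ × 9.8 m/s² × 27540 m = 7.341×10^8 Pa = 734.1 MPa
Total = 34.43 + 203.9 + 293.2 + 734.1 = 1265.7 MPa

1300 MPa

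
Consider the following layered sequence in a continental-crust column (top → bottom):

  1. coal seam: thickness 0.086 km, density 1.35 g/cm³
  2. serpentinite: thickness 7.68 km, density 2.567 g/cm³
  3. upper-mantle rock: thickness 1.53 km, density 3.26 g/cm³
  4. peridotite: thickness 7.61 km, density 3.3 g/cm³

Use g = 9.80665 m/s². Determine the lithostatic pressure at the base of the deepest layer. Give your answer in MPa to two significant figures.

490 MPa

coal seam: 1350 kg/m³ × 9.80665 m/s² × 86 m = 1.139×10^6 Pa = 1.139 MPa
serpentinite: 2567 kg/m³ × 9.80665 m/s² × 7680 m = 1.933×10^8 Pa = 193.3 MPa
upper-mantle rock: 3260 kg/m³ × 9.80665 m/s² × 1530 m = 4.891×10^7 Pa = 48.91 MPa
peridotite: 3300 kg/m³ × 9.80665 m/s² × 7610 m = 2.463×10^8 Pa = 246.3 MPa
Total = 1.139 + 193.3 + 48.91 + 246.3 = 489.66 MPa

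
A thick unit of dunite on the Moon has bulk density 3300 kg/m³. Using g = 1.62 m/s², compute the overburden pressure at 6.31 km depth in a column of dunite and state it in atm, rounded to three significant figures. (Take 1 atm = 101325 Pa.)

dunite: 3300 kg/m³ × 1.62 m/s² × 6310 m = 3.373×10^7 Pa = 332.9 atm

333 atm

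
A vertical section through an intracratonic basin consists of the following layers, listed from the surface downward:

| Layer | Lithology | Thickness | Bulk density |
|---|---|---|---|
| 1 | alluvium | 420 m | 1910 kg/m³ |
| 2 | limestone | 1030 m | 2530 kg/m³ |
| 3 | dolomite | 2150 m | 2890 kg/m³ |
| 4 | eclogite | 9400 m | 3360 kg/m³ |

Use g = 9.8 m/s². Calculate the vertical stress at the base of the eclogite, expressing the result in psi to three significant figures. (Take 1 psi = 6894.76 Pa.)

alluvium: 1910 kg/m³ × 9.8 m/s² × 420 m = 7.862×10^6 Pa = 1140 psi
limestone: 2530 kg/m³ × 9.8 m/s² × 1030 m = 2.554×10^7 Pa = 3704 psi
dolomite: 2890 kg/m³ × 9.8 m/s² × 2150 m = 6.089×10^7 Pa = 8832 psi
eclogite: 3360 kg/m³ × 9.8 m/s² × 9400 m = 3.095×10^8 Pa = 44893 psi
Total = 1140 + 3704 + 8832 + 44893 = 58568 psi

58600 psi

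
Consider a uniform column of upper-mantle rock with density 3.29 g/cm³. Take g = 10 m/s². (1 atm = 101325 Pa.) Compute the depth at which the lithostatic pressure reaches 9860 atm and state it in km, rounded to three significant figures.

h = P/(ρg) = 9860 atm / (3290 kg/m³ × 10 m/s²) = 9.991×10^8 Pa / 32900 Pa/m = 30367 m
= 30.367 km

30.4 km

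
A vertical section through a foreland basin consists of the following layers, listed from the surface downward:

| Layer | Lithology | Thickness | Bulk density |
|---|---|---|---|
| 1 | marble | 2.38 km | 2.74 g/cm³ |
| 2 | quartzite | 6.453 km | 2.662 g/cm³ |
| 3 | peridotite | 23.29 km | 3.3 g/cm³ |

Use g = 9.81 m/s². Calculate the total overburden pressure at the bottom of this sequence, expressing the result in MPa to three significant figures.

986 MPa

marble: 2740 kg/m³ × 9.81 m/s² × 2380 m = 6.397×10^7 Pa = 63.97 MPa
quartzite: 2662 kg/m³ × 9.81 m/s² × 6453 m = 1.685×10^8 Pa = 168.5 MPa
peridotite: 3300 kg/m³ × 9.81 m/s² × 23290 m = 7.540×10^8 Pa = 754.0 MPa
Total = 63.97 + 168.5 + 754.0 = 986.46 MPa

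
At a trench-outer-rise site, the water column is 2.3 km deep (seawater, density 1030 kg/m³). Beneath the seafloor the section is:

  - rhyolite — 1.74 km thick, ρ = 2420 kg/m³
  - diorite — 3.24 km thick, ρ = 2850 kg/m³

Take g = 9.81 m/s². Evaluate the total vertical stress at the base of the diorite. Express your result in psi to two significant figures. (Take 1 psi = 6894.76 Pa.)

23000 psi

seawater: 1030 kg/m³ × 9.81 m/s² × 2300 m = 2.324×10^7 Pa = 3371 psi
rhyolite: 2420 kg/m³ × 9.81 m/s² × 1740 m = 4.131×10^7 Pa = 5991 psi
diorite: 2850 kg/m³ × 9.81 m/s² × 3240 m = 9.059×10^7 Pa = 13138 psi
Total = 3371 + 5991 + 13138 = 22500 psi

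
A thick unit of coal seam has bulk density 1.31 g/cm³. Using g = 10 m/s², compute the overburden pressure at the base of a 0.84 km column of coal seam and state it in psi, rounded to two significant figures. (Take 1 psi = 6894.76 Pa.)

coal seam: 1310 kg/m³ × 10 m/s² × 840 m = 1.100×10^7 Pa = 1596 psi

1600 psi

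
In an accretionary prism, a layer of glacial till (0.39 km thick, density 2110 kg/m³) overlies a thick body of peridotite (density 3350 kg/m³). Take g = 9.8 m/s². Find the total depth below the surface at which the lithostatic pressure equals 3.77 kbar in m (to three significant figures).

Pressure at base of upper layers: 2110×9.8×390 = 8.064×10^6 Pa = 0.08064 kbar
Remaining pressure to be supplied by peridotite: 3.770×10^8 − 8.064×10^6 = 3.689×10^8 Pa
Additional depth in peridotite = 3.689×10^8 Pa / (3350 kg/m³ × 9.8 m/s²) = 11238 m
Total depth = 390 m + 11238 m = 11628 m

11600 m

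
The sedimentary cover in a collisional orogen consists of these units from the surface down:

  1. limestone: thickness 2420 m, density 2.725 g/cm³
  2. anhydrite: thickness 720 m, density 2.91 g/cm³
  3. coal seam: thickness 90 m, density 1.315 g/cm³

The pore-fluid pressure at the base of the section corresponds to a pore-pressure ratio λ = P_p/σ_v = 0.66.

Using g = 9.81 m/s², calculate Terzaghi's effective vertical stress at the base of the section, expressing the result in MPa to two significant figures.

29 MPa

Overburden (lithostatic) stress σ_v:
limestone: 2725 kg/m³ × 9.81 m/s² × 2420 m = 6.469×10^7 Pa = 64.69 MPa
anhydrite: 2910 kg/m³ × 9.81 m/s² × 720 m = 2.055×10^7 Pa = 20.55 MPa
coal seam: 1315 kg/m³ × 9.81 m/s² × 90 m = 1.161×10^6 Pa = 1.161 MPa
Total = 64.69 + 20.55 + 1.161 = 86.407 MPa
Pore pressure P_p = λ·σ_v = 0.66 × 86.41 MPa = 57.03 MPa
Effective stress σ' = σ_v − P_p = 86.41 − 57.03 = 29.378 MPa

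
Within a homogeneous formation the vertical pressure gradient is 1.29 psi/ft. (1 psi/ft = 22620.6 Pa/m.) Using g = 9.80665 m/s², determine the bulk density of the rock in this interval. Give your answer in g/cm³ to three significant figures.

ρ = (dP/dz)/g = 1.29 psi/ft / 9.80665 m/s² = 29181 Pa/m / 9.80665 m/s² = 2975.6 kg/m³
= 2.976 g/cm³

2.98 g/cm³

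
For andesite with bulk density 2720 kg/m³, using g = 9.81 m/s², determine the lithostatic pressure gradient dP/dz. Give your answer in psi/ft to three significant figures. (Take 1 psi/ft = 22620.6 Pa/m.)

dP/dz = ρg = 2720 kg/m³ × 9.81 m/s² = 26683 Pa/m
= 26683 Pa/m × (1 psi/ft / 22621 Pa/m) = 1.1796 psi/ft

1.18 psi/ft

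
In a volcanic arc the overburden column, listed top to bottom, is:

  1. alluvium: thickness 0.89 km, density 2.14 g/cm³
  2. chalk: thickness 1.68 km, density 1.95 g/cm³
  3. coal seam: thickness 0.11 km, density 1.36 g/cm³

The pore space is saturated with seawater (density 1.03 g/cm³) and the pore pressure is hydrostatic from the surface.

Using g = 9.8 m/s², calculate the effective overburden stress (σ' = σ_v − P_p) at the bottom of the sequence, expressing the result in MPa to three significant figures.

25.2 MPa

Overburden (lithostatic) stress σ_v:
alluvium: 2140 kg/m³ × 9.8 m/s² × 890 m = 1.867×10^7 Pa = 18.67 MPa
chalk: 1950 kg/m³ × 9.8 m/s² × 1680 m = 3.210×10^7 Pa = 32.10 MPa
coal seam: 1360 kg/m³ × 9.8 m/s² × 110 m = 1.466×10^6 Pa = 1.466 MPa
Total = 18.67 + 32.10 + 1.466 = 52.236 MPa
Pore pressure P_p = 1030 kg/m³ × 9.8 m/s² × 2680 m = 2.705×10^7 Pa = 27.05 MPa
Effective stress σ' = σ_v − P_p = 52.24 − 27.05 = 25.184 MPa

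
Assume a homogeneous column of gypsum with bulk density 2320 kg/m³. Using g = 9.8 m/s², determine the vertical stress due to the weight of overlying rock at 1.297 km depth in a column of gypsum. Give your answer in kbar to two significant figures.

0.29 kbar

gypsum: 2320 kg/m³ × 9.8 m/s² × 1297 m = 2.949×10^7 Pa = 0.2949 kbar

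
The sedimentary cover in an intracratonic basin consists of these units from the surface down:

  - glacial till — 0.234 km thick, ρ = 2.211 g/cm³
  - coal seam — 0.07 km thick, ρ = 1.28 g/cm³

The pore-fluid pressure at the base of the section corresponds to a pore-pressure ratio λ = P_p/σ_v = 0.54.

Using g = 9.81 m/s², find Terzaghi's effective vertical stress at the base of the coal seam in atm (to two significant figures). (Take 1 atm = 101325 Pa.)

Overburden (lithostatic) stress σ_v:
glacial till: 2211 kg/m³ × 9.81 m/s² × 234 m = 5.075×10^6 Pa = 5.075 MPa
coal seam: 1280 kg/m³ × 9.81 m/s² × 70 m = 8.790×10^5 Pa = 0.8790 MPa
Total = 5.075 + 0.8790 = 5.9544 MPa
Pore pressure P_p = λ·σ_v = 0.54 × 5.954 MPa = 3.215 MPa
Effective stress σ' = σ_v − P_p = 5.954 − 3.215 = 2.7390 MPa = 27.032 atm

27 atm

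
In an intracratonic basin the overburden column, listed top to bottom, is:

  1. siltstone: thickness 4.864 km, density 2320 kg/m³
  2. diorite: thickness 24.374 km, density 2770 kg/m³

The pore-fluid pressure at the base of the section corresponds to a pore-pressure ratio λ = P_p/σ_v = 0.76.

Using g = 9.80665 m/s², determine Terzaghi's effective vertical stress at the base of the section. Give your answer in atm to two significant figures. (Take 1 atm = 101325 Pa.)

1800 atm

Overburden (lithostatic) stress σ_v:
siltstone: 2320 kg/m³ × 9.80665 m/s² × 4864 m = 1.107×10^8 Pa = 110.7 MPa
diorite: 2770 kg/m³ × 9.80665 m/s² × 24374 m = 6.621×10^8 Pa = 662.1 MPa
Total = 110.7 + 662.1 = 772.77 MPa
Pore pressure P_p = λ·σ_v = 0.76 × 772.8 MPa = 587.3 MPa
Effective stress σ' = σ_v − P_p = 772.8 − 587.3 = 185.46 MPa = 1830.4 atm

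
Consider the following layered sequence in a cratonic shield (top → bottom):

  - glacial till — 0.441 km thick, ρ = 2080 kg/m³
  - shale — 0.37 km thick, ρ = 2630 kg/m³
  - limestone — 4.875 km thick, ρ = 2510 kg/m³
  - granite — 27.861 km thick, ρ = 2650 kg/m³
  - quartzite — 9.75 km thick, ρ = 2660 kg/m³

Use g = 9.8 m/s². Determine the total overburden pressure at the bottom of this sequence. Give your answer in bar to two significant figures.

glacial till: 2080 kg/m³ × 9.8 m/s² × 441 m = 8.989×10^6 Pa = 89.89 bar
shale: 2630 kg/m³ × 9.8 m/s² × 370 m = 9.536×10^6 Pa = 95.36 bar
limestone: 2510 kg/m³ × 9.8 m/s² × 4875 m = 1.199×10^8 Pa = 1199 bar
granite: 2650 kg/m³ × 9.8 m/s² × 27861 m = 7.236×10^8 Pa = 7236 bar
quartzite: 2660 kg/m³ × 9.8 m/s² × 9750 m = 2.542×10^8 Pa = 2542 bar
Total = 89.89 + 95.36 + 1199 + 7236 + 2542 = 11162 bar

11000 bar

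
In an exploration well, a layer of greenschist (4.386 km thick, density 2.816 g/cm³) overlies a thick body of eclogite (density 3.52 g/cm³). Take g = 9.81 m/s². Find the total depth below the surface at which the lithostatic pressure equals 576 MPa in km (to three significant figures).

Pressure at base of upper layers: 2816×9.81×4386 = 1.212×10^8 Pa = 121.2 MPa
Remaining pressure to be supplied by eclogite: 5.760×10^8 − 1.212×10^8 = 4.548×10^8 Pa
Additional depth in eclogite = 4.548×10^8 Pa / (3520 kg/m³ × 9.81 m/s²) = 13172 m
Total depth = 4386 m + 13172 m = 17558 m
= 17.558 km

17.6 km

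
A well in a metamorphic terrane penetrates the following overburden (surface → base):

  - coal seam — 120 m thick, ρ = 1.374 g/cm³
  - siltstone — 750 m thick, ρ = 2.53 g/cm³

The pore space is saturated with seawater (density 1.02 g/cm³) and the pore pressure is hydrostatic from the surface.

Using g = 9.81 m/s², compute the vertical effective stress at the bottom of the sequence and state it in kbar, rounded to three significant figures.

0.115 kbar

Overburden (lithostatic) stress σ_v:
coal seam: 1374 kg/m³ × 9.81 m/s² × 120 m = 1.617×10^6 Pa = 1.617 MPa
siltstone: 2530 kg/m³ × 9.81 m/s² × 750 m = 1.861×10^7 Pa = 18.61 MPa
Total = 1.617 + 18.61 = 20.232 MPa
Pore pressure P_p = 1020 kg/m³ × 9.81 m/s² × 870 m = 8.705×10^6 Pa = 8.705 MPa
Effective stress σ' = σ_v − P_p = 20.23 − 8.705 = 11.527 MPa = 0.11527 kbar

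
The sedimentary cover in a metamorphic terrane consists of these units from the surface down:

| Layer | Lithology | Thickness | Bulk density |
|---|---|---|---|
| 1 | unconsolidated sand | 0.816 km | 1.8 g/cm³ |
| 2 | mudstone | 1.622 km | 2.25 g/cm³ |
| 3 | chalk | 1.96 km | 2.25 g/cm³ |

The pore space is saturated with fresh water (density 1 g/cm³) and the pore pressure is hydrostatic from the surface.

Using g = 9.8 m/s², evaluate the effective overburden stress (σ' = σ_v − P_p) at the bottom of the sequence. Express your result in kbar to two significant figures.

Overburden (lithostatic) stress σ_v:
unconsolidated sand: 1800 kg/m³ × 9.8 m/s² × 816 m = 1.439×10^7 Pa = 14.39 MPa
mudstone: 2250 kg/m³ × 9.8 m/s² × 1622 m = 3.577×10^7 Pa = 35.77 MPa
chalk: 2250 kg/m³ × 9.8 m/s² × 1960 m = 4.322×10^7 Pa = 43.22 MPa
Total = 14.39 + 35.77 + 43.22 = 93.377 MPa
Pore pressure P_p = 1000 kg/m³ × 9.8 m/s² × 4398 m = 4.310×10^7 Pa = 43.10 MPa
Effective stress σ' = σ_v − P_p = 93.38 − 43.10 = 50.277 MPa = 0.50277 kbar

0.50 kbar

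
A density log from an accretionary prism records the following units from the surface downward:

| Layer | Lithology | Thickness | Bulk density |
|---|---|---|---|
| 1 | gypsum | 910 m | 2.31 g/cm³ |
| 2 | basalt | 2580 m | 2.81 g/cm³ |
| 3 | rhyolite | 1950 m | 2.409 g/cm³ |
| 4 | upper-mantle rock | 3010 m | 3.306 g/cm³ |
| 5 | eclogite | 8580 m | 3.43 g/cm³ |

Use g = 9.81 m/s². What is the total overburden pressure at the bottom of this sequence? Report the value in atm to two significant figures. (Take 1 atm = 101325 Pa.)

gypsum: 2310 kg/m³ × 9.81 m/s² × 910 m = 2.062×10^7 Pa = 203.5 atm
basalt: 2810 kg/m³ × 9.81 m/s² × 2580 m = 7.112×10^7 Pa = 701.9 atm
rhyolite: 2409 kg/m³ × 9.81 m/s² × 1950 m = 4.608×10^7 Pa = 454.8 atm
upper-mantle rock: 3306 kg/m³ × 9.81 m/s² × 3010 m = 9.762×10^7 Pa = 963.4 atm
eclogite: 3430 kg/m³ × 9.81 m/s² × 8580 m = 2.887×10^8 Pa = 2849 atm
Total = 203.5 + 701.9 + 454.8 + 963.4 + 2849 = 5172.9 atm

5200 atm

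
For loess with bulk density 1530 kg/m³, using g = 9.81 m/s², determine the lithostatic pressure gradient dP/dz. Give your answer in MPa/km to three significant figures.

15.0 MPa/km

dP/dz = ρg = 1530 kg/m³ × 9.81 m/s² = 15009 Pa/m
= 15009 Pa/m × (1 MPa/km / 1000.0 Pa/m) = 15.009 MPa/km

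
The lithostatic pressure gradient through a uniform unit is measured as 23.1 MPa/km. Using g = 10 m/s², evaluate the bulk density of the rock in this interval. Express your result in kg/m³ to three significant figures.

ρ = (dP/dz)/g = 23.1 MPa/km / 10 m/s² = 23100 Pa/m / 10 m/s² = 2310.0 kg/m³

2310 kg/m³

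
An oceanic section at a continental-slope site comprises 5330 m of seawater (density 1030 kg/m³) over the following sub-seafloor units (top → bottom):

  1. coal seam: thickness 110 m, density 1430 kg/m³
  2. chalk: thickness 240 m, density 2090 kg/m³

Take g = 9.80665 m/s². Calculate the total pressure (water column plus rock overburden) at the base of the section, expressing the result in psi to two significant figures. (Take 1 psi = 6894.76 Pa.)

seawater: 1030 kg/m³ × 9.80665 m/s² × 5330 m = 5.384×10^7 Pa = 7808 psi
coal seam: 1430 kg/m³ × 9.80665 m/s² × 110 m = 1.543×10^6 Pa = 223.7 psi
chalk: 2090 kg/m³ × 9.80665 m/s² × 240 m = 4.919×10^6 Pa = 713.4 psi
Total = 7808 + 223.7 + 713.4 = 8745.6 psi

8700 psi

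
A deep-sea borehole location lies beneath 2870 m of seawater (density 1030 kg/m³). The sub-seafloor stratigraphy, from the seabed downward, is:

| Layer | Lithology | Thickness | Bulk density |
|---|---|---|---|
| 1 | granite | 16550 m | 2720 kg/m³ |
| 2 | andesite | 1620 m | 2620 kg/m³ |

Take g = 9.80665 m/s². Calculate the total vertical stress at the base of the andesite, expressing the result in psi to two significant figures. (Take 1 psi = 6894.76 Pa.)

seawater: 1030 kg/m³ × 9.80665 m/s² × 2870 m = 2.899×10^7 Pa = 4205 psi
granite: 2720 kg/m³ × 9.80665 m/s² × 16550 m = 4.415×10^8 Pa = 64028 psi
andesite: 2620 kg/m³ × 9.80665 m/s² × 1620 m = 4.162×10^7 Pa = 6037 psi
Total = 4205 + 64028 + 6037 = 74269 psi

74000 psi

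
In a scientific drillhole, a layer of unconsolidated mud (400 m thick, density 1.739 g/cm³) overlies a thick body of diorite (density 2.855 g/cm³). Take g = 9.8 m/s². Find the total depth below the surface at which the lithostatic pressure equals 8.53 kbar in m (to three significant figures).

30600 m

Pressure at base of upper layers: 1739×9.8×400 = 6.817×10^6 Pa = 0.06817 kbar
Remaining pressure to be supplied by diorite: 8.530×10^8 − 6.817×10^6 = 8.462×10^8 Pa
Additional depth in diorite = 8.462×10^8 Pa / (2855 kg/m³ × 9.8 m/s²) = 30244 m
Total depth = 400 m + 30244 m = 30644 m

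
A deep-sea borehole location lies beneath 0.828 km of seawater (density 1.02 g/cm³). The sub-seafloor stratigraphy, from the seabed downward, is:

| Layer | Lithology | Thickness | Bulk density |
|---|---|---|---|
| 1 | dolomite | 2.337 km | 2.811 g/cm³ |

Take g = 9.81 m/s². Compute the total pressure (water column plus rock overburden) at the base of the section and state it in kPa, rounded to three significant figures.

seawater: 1020 kg/m³ × 9.81 m/s² × 828 m = 8.285×10^6 Pa = 8285 kPa
dolomite: 2811 kg/m³ × 9.81 m/s² × 2337 m = 6.444×10^7 Pa = 64445 kPa
Total = 8285 + 64445 = 72730 kPa

72700 kPa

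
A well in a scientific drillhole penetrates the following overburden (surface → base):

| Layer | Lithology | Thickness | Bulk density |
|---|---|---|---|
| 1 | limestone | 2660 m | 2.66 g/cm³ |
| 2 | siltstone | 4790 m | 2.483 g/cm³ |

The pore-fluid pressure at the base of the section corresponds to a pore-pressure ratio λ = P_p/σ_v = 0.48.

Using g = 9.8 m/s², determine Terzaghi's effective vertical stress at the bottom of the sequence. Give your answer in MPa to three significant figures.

96.7 MPa

Overburden (lithostatic) stress σ_v:
limestone: 2660 kg/m³ × 9.8 m/s² × 2660 m = 6.934×10^7 Pa = 69.34 MPa
siltstone: 2483 kg/m³ × 9.8 m/s² × 4790 m = 1.166×10^8 Pa = 116.6 MPa
Total = 69.34 + 116.6 = 185.90 MPa
Pore pressure P_p = λ·σ_v = 0.48 × 185.9 MPa = 89.23 MPa
Effective stress σ' = σ_v − P_p = 185.9 − 89.23 = 96.667 MPa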